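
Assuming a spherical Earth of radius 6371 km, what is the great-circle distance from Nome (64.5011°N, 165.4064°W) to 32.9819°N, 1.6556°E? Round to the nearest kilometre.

9117 km

Δλ = 1.6556 − -165.4064 = 167.0620°.
Δφ = 32.9819 − 64.5011 = -31.5192°.
a = sin²(Δφ/2) + cos φ₁ · cos φ₂ · sin²(Δλ/2) = 0.430300.
c = 2·atan2(√a, √(1−a)) = 1.43094 rad → d = 6371·c ≈ 9116.53 km.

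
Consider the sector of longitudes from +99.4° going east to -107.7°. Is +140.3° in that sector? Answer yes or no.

Yes

Band width going east from +99.4° to -107.7°: ((-107.7 − 99.4) mod 360) = 152.9°.
Offset of +140.3° east of the west edge: ((140.3 − 99.4) mod 360) = 40.9°.
40.9° ≤ 152.9° ⇒ inside.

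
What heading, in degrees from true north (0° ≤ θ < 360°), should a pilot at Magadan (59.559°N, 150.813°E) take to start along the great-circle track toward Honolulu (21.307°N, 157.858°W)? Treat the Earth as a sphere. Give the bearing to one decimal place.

Δλ = -157.858 − 150.813 = -308.671°; wrapped into (−180°, 180°]: 51.329°.
θ = atan2( sin Δλ · cos φ₂ , cos φ₁ · sin φ₂ − sin φ₁ · cos φ₂ · cos Δλ )
  = atan2(0.72738, -0.31779) = 113.600° → normalised to [0°, 360°): 113.600°.

113.6°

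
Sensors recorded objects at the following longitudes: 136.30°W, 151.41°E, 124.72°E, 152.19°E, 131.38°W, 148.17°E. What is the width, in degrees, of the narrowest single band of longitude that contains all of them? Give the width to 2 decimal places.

Sort the longitudes: -136.30°, -131.38°, +124.72°, +148.17°, +151.41°, +152.19°.
Eastward gaps between consecutive values (wrapping around): 4.92°, 256.10°, 23.45°, 3.24°, 0.78°, 71.51°.
Largest gap = 256.10° ⇒ minimal covering band is its complement: 360° − 256.10° = 103.90°.
Band runs from +124.72° eastward to -131.38°, crossing the antimeridian.

103.90°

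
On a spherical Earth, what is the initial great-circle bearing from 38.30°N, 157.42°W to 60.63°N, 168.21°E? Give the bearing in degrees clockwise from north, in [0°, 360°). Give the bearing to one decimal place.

Δλ = 168.21 − -157.42 = 325.63°; wrapped into (−180°, 180°]: -34.37°.
θ = atan2( sin Δλ · cos φ₂ , cos φ₁ · sin φ₂ − sin φ₁ · cos φ₂ · cos Δλ )
  = atan2(-0.27687, 0.43301) = -32.596° → normalised to [0°, 360°): 327.404°.

327.4°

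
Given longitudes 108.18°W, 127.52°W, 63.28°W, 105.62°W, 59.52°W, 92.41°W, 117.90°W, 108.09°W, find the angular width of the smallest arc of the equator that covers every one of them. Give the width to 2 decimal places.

68.00°

Sort the longitudes: -127.52°, -117.90°, -108.18°, -108.09°, -105.62°, -92.41°, -63.28°, -59.52°.
Eastward gaps between consecutive values (wrapping around): 9.62°, 9.72°, 0.09°, 2.47°, 13.21°, 29.13°, 3.76°, 292.00°.
Largest gap = 292.00° ⇒ minimal covering band is its complement: 360° − 292.00° = 68.00°.
Band runs from -127.52° eastward to -59.52°.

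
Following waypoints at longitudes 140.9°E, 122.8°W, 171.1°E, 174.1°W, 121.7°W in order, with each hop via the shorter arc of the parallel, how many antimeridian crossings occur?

Leg 1: +140.9° → -122.8°, shortest Δλ = 96.3° (east) — crosses 180°.
Leg 2: -122.8° → +171.1°, shortest Δλ = -66.1° (west) — crosses 180°.
Leg 3: +171.1° → -174.1°, shortest Δλ = 14.8° (east) — crosses 180°.
Leg 4: -174.1° → -121.7°, shortest Δλ = 52.4° (east) — does not cross 180°.
Total crossings: 3.

3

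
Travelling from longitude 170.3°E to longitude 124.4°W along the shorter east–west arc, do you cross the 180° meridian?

Yes

Naïve |-124.4 − 170.3| = 294.7° > 180°, so the shorter arc goes the other way round — across 180°.
Signed shortest Δλ = ((-124.4 − 170.3 + 180) mod 360) − 180 = 65.3°.
Going east by 65.3° from +170.3° passes through 180° before reaching -124.4°.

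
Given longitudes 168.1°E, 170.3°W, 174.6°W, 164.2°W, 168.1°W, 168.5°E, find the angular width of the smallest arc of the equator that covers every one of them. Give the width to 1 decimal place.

Sort the longitudes: -174.6°, -170.3°, -168.1°, -164.2°, +168.1°, +168.5°.
Eastward gaps between consecutive values (wrapping around): 4.3°, 2.2°, 3.9°, 332.3°, 0.4°, 16.9°.
Largest gap = 332.3° ⇒ minimal covering band is its complement: 360° − 332.3° = 27.7°.
Band runs from +168.1° eastward to -164.2°, crossing the antimeridian.

27.7°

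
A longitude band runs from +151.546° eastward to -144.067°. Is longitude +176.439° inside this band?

Band width going east from +151.546° to -144.067°: ((-144.067 − 151.546) mod 360) = 64.387°.
Offset of +176.439° east of the west edge: ((176.439 − 151.546) mod 360) = 24.893°.
24.893° ≤ 64.387° ⇒ inside.

Yes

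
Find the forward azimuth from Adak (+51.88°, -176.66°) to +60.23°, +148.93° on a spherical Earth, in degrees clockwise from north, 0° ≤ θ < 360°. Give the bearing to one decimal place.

Δλ = 148.93 − -176.66 = 325.59°; wrapped into (−180°, 180°]: -34.41°.
θ = atan2( sin Δλ · cos φ₂ , cos φ₁ · sin φ₂ − sin φ₁ · cos φ₂ · cos Δλ )
  = atan2(-0.28059, 0.21357) = -52.723° → normalised to [0°, 360°): 307.277°.

307.3°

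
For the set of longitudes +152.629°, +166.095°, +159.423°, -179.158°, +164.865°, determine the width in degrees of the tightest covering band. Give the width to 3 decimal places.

28.213°

Sort the longitudes: -179.158°, +152.629°, +159.423°, +164.865°, +166.095°.
Eastward gaps between consecutive values (wrapping around): 331.787°, 6.794°, 5.442°, 1.230°, 14.747°.
Largest gap = 331.787° ⇒ minimal covering band is its complement: 360° − 331.787° = 28.213°.
Band runs from +152.629° eastward to -179.158°, crossing the antimeridian.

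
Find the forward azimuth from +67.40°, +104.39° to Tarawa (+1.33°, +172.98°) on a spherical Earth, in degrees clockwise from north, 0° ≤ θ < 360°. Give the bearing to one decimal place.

Δλ = 172.98 − 104.39 = 68.59°.
θ = atan2( sin Δλ · cos φ₂ , cos φ₁ · sin φ₂ − sin φ₁ · cos φ₂ · cos Δλ )
  = atan2(0.93074, -0.32800) = 109.413° → normalised to [0°, 360°): 109.413°.

109.4°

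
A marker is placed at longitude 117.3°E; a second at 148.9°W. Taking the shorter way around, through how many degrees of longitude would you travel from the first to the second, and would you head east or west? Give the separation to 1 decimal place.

Raw difference: -148.9 − 117.3 = -266.2°.
Normalise into (−180°, 180°]: -266.2° + 360° = 93.8°.
Positive ⇒ the second point lies to the east; separation 93.8°.

93.8° east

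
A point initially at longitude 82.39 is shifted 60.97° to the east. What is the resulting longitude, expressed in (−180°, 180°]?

+143.36°

Start at +82.39°; shift +60.97° → +143.36°.
+143.36° already lies in (−180°, 180°].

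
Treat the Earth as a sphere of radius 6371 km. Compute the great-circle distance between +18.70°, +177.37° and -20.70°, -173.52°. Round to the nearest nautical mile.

Δλ = -173.52 − 177.37 = -350.89°; wrapped into (−180°, 180°]: 9.11°.
Δφ = -20.70 − 18.70 = -39.40°.
a = sin²(Δφ/2) + cos φ₁ · cos φ₂ · sin²(Δλ/2) = 0.119222.
c = 2·atan2(√a, √(1−a)) = 0.70508 rad → d = 6371·c ≈ 4492.09 km ≈ 2425.54 nmi.

2426 nmi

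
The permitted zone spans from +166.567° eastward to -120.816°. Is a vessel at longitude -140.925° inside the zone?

Yes

Band width going east from +166.567° to -120.816°: ((-120.816 − 166.567) mod 360) = 72.617°.
Offset of -140.925° east of the west edge: ((-140.925 − 166.567) mod 360) = 52.508°.
52.508° ≤ 72.617° ⇒ inside.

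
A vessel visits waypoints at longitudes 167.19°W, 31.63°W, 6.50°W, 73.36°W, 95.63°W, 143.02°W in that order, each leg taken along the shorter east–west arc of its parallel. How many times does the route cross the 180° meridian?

Leg 1: -167.19° → -31.63°, shortest Δλ = 135.56° (east) — does not cross 180°.
Leg 2: -31.63° → -6.50°, shortest Δλ = 25.13° (east) — does not cross 180°.
Leg 3: -6.50° → -73.36°, shortest Δλ = -66.86° (west) — does not cross 180°.
Leg 4: -73.36° → -95.63°, shortest Δλ = -22.27° (west) — does not cross 180°.
Leg 5: -95.63° → -143.02°, shortest Δλ = -47.39° (west) — does not cross 180°.
Total crossings: 0.

0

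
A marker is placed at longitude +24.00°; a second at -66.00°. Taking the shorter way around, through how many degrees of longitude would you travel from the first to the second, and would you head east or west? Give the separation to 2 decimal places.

90.00° west

Raw difference: -66.00 − 24.00 = -90.0°.
Normalise into (−180°, 180°]: -90.0° stays -90.0°.
Negative ⇒ the second point lies to the west; separation 90.00°.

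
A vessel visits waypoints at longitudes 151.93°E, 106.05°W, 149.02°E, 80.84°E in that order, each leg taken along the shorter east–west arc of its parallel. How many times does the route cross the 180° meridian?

Leg 1: +151.93° → -106.05°, shortest Δλ = 102.02° (east) — crosses 180°.
Leg 2: -106.05° → +149.02°, shortest Δλ = -104.93° (west) — crosses 180°.
Leg 3: +149.02° → +80.84°, shortest Δλ = -68.18° (west) — does not cross 180°.
Total crossings: 2.

2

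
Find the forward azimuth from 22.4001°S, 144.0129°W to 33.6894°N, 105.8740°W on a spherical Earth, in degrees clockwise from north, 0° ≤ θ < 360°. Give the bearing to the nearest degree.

34°

Δλ = -105.8740 − -144.0129 = 38.1389°.
θ = atan2( sin Δλ · cos φ₂ , cos φ₁ · sin φ₂ − sin φ₁ · cos φ₂ · cos Δλ )
  = atan2(0.51385, 0.76222) = 33.986° → normalised to [0°, 360°): 33.986°.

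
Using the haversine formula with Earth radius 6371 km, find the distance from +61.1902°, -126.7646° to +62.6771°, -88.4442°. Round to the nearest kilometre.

1982 km

Δλ = -88.4442 − -126.7646 = 38.3204°.
Δφ = 62.6771 − 61.1902 = 1.4869°.
a = sin²(Δφ/2) + cos φ₁ · cos φ₂ · sin²(Δλ/2) = 0.023996.
c = 2·atan2(√a, √(1−a)) = 0.31107 rad → d = 6371·c ≈ 1981.80 km.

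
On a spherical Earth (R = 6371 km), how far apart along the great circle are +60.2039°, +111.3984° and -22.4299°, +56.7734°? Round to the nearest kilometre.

Δλ = 56.7734 − 111.3984 = -54.6250°.
Δφ = -22.4299 − 60.2039 = -82.6338°.
a = sin²(Δφ/2) + cos φ₁ · cos φ₂ · sin²(Δλ/2) = 0.532599.
c = 2·atan2(√a, √(1−a)) = 1.63604 rad → d = 6371·c ≈ 10423.22 km.

10423 km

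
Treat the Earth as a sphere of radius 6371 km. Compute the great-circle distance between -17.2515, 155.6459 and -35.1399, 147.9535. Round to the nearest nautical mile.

Δλ = 147.9535 − 155.6459 = -7.6924°.
Δφ = -35.1399 − -17.2515 = -17.8884°.
a = sin²(Δφ/2) + cos φ₁ · cos φ₂ · sin²(Δλ/2) = 0.027686.
c = 2·atan2(√a, √(1−a)) = 0.33434 rad → d = 6371·c ≈ 2130.05 km ≈ 1150.13 nmi.

1150 nmi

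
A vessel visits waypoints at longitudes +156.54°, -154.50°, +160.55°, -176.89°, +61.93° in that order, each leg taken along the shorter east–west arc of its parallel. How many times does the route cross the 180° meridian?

4

Leg 1: +156.54° → -154.50°, shortest Δλ = 48.96° (east) — crosses 180°.
Leg 2: -154.50° → +160.55°, shortest Δλ = -44.95° (west) — crosses 180°.
Leg 3: +160.55° → -176.89°, shortest Δλ = 22.56° (east) — crosses 180°.
Leg 4: -176.89° → +61.93°, shortest Δλ = -121.18° (west) — crosses 180°.
Total crossings: 4.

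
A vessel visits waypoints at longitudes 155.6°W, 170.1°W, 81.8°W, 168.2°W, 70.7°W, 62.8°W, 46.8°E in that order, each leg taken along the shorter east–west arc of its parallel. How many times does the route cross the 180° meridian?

Leg 1: -155.6° → -170.1°, shortest Δλ = -14.5° (west) — does not cross 180°.
Leg 2: -170.1° → -81.8°, shortest Δλ = 88.3° (east) — does not cross 180°.
Leg 3: -81.8° → -168.2°, shortest Δλ = -86.4° (west) — does not cross 180°.
Leg 4: -168.2° → -70.7°, shortest Δλ = 97.5° (east) — does not cross 180°.
Leg 5: -70.7° → -62.8°, shortest Δλ = 7.9° (east) — does not cross 180°.
Leg 6: -62.8° → +46.8°, shortest Δλ = 109.6° (east) — does not cross 180°.
Total crossings: 0.

0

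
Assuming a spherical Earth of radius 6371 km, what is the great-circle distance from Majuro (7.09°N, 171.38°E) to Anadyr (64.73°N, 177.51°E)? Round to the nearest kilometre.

Δλ = 177.51 − 171.38 = 6.13°.
Δφ = 64.73 − 7.09 = 57.64°.
a = sin²(Δφ/2) + cos φ₁ · cos φ₂ · sin²(Δλ/2) = 0.233592.
c = 2·atan2(√a, √(1−a)) = 1.00887 rad → d = 6371·c ≈ 6427.53 km.

6428 km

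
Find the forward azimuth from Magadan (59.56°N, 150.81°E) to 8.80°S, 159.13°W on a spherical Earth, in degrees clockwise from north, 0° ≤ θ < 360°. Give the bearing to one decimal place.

129.5°

Δλ = -159.13 − 150.81 = -309.94°; wrapped into (−180°, 180°]: 50.06°.
θ = atan2( sin Δλ · cos φ₂ , cos φ₁ · sin φ₂ − sin φ₁ · cos φ₂ · cos Δλ )
  = atan2(0.75769, -0.62449) = 129.495° → normalised to [0°, 360°): 129.495°.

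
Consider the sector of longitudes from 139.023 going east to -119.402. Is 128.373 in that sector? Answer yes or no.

No

Band width going east from +139.023° to -119.402°: ((-119.402 − 139.023) mod 360) = 101.575°.
Offset of +128.373° east of the west edge: ((128.373 − 139.023) mod 360) = 349.350°.
349.350° > 101.575° ⇒ outside.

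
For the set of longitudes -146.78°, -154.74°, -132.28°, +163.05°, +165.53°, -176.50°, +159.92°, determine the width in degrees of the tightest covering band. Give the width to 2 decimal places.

67.80°

Sort the longitudes: -176.50°, -154.74°, -146.78°, -132.28°, +159.92°, +163.05°, +165.53°.
Eastward gaps between consecutive values (wrapping around): 21.76°, 7.96°, 14.50°, 292.20°, 3.13°, 2.48°, 17.97°.
Largest gap = 292.20° ⇒ minimal covering band is its complement: 360° − 292.20° = 67.80°.
Band runs from +159.92° eastward to -132.28°, crossing the antimeridian.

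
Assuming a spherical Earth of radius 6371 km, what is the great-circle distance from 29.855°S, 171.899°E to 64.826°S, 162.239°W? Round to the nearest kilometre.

Δλ = -162.239 − 171.899 = -334.138°; wrapped into (−180°, 180°]: 25.862°.
Δφ = -64.826 − -29.855 = -34.971°.
a = sin²(Δφ/2) + cos φ₁ · cos φ₂ · sin²(Δλ/2) = 0.108753.
c = 2·atan2(√a, √(1−a)) = 0.67213 rad → d = 6371·c ≈ 4282.17 km.

4282 km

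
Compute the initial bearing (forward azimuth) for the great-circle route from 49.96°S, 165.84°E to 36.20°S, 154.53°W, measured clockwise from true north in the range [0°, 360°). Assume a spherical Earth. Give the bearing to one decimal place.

79.4°

Δλ = -154.53 − 165.84 = -320.37°; wrapped into (−180°, 180°]: 39.63°.
θ = atan2( sin Δλ · cos φ₂ , cos φ₁ · sin φ₂ − sin φ₁ · cos φ₂ · cos Δλ )
  = atan2(0.51470, 0.09587) = 79.449° → normalised to [0°, 360°): 79.449°.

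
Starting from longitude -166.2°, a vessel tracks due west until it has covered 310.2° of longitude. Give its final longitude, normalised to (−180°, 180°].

-116.4°

Start at -166.2°; shift −310.2° → -476.4°.
-476.4° lies outside (−180°, 180°]; add 360° → -116.4°.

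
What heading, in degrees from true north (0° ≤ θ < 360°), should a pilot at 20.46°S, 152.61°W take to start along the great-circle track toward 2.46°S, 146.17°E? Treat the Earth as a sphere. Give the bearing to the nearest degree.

278°

Δλ = 146.17 − -152.61 = 298.78°; wrapped into (−180°, 180°]: -61.22°.
θ = atan2( sin Δλ · cos φ₂ , cos φ₁ · sin φ₂ − sin φ₁ · cos φ₂ · cos Δλ )
  = atan2(-0.87567, 0.12792) = -81.689° → normalised to [0°, 360°): 278.311°.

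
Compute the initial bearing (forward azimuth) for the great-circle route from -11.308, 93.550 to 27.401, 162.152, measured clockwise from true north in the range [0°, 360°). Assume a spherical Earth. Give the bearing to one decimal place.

58.1°

Δλ = 162.152 − 93.550 = 68.602°.
θ = atan2( sin Δλ · cos φ₂ , cos φ₁ · sin φ₂ − sin φ₁ · cos φ₂ · cos Δλ )
  = atan2(0.82661, 0.51479) = 58.086° → normalised to [0°, 360°): 58.086°.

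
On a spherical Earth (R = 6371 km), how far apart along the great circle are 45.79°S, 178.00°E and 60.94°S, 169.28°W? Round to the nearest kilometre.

1877 km

Δλ = -169.28 − 178.00 = -347.28°; wrapped into (−180°, 180°]: 12.72°.
Δφ = -60.94 − -45.79 = -15.15°.
a = sin²(Δφ/2) + cos φ₁ · cos φ₂ · sin²(Δλ/2) = 0.021534.
c = 2·atan2(√a, √(1−a)) = 0.29455 rad → d = 6371·c ≈ 1876.58 km.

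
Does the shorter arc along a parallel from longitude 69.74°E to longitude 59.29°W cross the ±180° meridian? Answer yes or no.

No

Signed shortest Δλ = ((-59.29 − 69.74 + 180) mod 360) − 180 = -129.03°.
Going west by 129.03° from +69.74° reaches -59.29° without touching 180°.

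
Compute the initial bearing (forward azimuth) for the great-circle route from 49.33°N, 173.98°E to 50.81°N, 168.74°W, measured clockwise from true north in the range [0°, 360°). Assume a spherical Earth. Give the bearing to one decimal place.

75.8°

Δλ = -168.74 − 173.98 = -342.72°; wrapped into (−180°, 180°]: 17.28°.
θ = atan2( sin Δλ · cos φ₂ , cos φ₁ · sin φ₂ − sin φ₁ · cos φ₂ · cos Δλ )
  = atan2(0.18770, 0.04746) = 75.810° → normalised to [0°, 360°): 75.810°.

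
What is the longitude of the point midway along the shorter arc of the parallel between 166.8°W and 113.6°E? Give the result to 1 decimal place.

Signed shortest Δλ from -166.8° to +113.6° is -79.6°.
Midpoint longitude = -166.8° + (-79.6°)/2 = -166.8° − 39.8° = -206.6°.
Normalise into (−180°, 180°]: +153.4°.
(The naïve average (-166.8 + +113.6)/2 = -26.6° is on the wrong side of the globe.)

153.4°E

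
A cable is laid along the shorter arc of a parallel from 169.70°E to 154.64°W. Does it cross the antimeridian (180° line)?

Naïve |-154.64 − 169.70| = 324.34° > 180°, so the shorter arc goes the other way round — across 180°.
Signed shortest Δλ = ((-154.64 − 169.70 + 180) mod 360) − 180 = 35.66°.
Going east by 35.66° from +169.70° passes through 180° before reaching -154.64°.

Yes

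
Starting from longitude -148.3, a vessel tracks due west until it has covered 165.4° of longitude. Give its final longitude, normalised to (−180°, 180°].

+46.3°

Start at -148.3°; shift −165.4° → -313.7°.
-313.7° lies outside (−180°, 180°]; add 360° → +46.3°.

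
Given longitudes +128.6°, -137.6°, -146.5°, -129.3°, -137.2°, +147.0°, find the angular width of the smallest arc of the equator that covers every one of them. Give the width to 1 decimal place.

Sort the longitudes: -146.5°, -137.6°, -137.2°, -129.3°, +128.6°, +147.0°.
Eastward gaps between consecutive values (wrapping around): 8.9°, 0.4°, 7.9°, 257.9°, 18.4°, 66.5°.
Largest gap = 257.9° ⇒ minimal covering band is its complement: 360° − 257.9° = 102.1°.
Band runs from +128.6° eastward to -129.3°, crossing the antimeridian.

102.1°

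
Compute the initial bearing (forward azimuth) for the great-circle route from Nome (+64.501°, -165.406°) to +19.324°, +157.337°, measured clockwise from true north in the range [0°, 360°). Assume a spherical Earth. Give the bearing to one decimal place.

226.9°

Δλ = 157.337 − -165.406 = 322.743°; wrapped into (−180°, 180°]: -37.257°.
θ = atan2( sin Δλ · cos φ₂ , cos φ₁ · sin φ₂ − sin φ₁ · cos φ₂ · cos Δλ )
  = atan2(-0.57128, -0.53547) = -133.147° → normalised to [0°, 360°): 226.853°.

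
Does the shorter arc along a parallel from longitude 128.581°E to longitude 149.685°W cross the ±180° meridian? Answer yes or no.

Yes

Naïve |-149.685 − 128.581| = 278.266° > 180°, so the shorter arc goes the other way round — across 180°.
Signed shortest Δλ = ((-149.685 − 128.581 + 180) mod 360) − 180 = 81.734°.
Going east by 81.734° from +128.581° passes through 180° before reaching -149.685°.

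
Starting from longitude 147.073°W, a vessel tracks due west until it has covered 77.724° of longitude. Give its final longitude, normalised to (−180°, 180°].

Start at -147.073°; shift −77.724° → -224.797°.
-224.797° lies outside (−180°, 180°]; add 360° → +135.203°.

135.203°E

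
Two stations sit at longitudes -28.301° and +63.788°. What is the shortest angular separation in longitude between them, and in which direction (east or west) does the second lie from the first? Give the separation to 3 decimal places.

92.089° east

Raw difference: 63.788 − -28.301 = 92.089°.
Normalise into (−180°, 180°]: 92.089° stays 92.089°.
Positive ⇒ the second point lies to the east; separation 92.089°.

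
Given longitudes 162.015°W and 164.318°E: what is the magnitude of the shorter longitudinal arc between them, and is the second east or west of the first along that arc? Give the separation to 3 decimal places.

Raw difference: 164.318 − -162.015 = 326.333°.
Normalise into (−180°, 180°]: 326.333° − 360° = -33.667°.
Negative ⇒ the second point lies to the west; separation 33.667°.

33.667° west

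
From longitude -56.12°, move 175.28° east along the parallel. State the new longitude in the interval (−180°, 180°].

Start at -56.12°; shift +175.28° → +119.16°.
+119.16° already lies in (−180°, 180°].

+119.16°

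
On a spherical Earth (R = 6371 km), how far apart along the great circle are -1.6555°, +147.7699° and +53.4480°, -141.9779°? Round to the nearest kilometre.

8868 km

Δλ = -141.9779 − 147.7699 = -289.7478°; wrapped into (−180°, 180°]: 70.2522°.
Δφ = 53.4480 − -1.6555 = 55.1035°.
a = sin²(Δφ/2) + cos φ₁ · cos φ₂ · sin²(Δλ/2) = 0.411033.
c = 2·atan2(√a, √(1−a)) = 1.39191 rad → d = 6371·c ≈ 8867.86 km.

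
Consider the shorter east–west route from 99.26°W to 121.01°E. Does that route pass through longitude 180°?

Yes

Naïve |121.01 − -99.26| = 220.27° > 180°, so the shorter arc goes the other way round — across 180°.
Signed shortest Δλ = ((121.01 − -99.26 + 180) mod 360) − 180 = -139.73°.
Going west by 139.73° from -99.26° passes through 180° before reaching +121.01°.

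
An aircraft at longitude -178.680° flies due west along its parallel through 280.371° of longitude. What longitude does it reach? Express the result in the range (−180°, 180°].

Start at -178.680°; shift −280.371° → -459.051°.
-459.051° lies outside (−180°, 180°]; add 360° → -99.051°.

-99.051°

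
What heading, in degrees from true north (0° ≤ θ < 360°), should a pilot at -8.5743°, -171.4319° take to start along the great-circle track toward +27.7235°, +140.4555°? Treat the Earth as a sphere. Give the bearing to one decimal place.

Δλ = 140.4555 − -171.4319 = 311.8874°; wrapped into (−180°, 180°]: -48.1126°.
θ = atan2( sin Δλ · cos φ₂ , cos φ₁ · sin φ₂ − sin φ₁ · cos φ₂ · cos Δλ )
  = atan2(-0.65900, 0.54812) = -50.248° → normalised to [0°, 360°): 309.752°.

309.8°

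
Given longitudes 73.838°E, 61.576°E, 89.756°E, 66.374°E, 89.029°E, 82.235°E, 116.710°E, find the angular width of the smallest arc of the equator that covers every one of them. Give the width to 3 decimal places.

Sort the longitudes: +61.576°, +66.374°, +73.838°, +82.235°, +89.029°, +89.756°, +116.710°.
Eastward gaps between consecutive values (wrapping around): 4.798°, 7.464°, 8.397°, 6.794°, 0.727°, 26.954°, 304.866°.
Largest gap = 304.866° ⇒ minimal covering band is its complement: 360° − 304.866° = 55.134°.
Band runs from +61.576° eastward to +116.710°.

55.134°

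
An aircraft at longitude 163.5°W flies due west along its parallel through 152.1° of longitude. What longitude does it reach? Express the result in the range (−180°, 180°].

44.4°E

Start at -163.5°; shift −152.1° → -315.6°.
-315.6° lies outside (−180°, 180°]; add 360° → +44.4°.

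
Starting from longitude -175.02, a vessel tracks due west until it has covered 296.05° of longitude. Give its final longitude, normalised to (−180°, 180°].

Start at -175.02°; shift −296.05° → -471.07°.
-471.07° lies outside (−180°, 180°]; add 360° → -111.07°.

-111.07°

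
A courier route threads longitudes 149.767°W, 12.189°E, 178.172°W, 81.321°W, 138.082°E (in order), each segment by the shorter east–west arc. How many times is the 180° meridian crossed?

2

Leg 1: -149.767° → +12.189°, shortest Δλ = 161.956° (east) — does not cross 180°.
Leg 2: +12.189° → -178.172°, shortest Δλ = 169.639° (east) — crosses 180°.
Leg 3: -178.172° → -81.321°, shortest Δλ = 96.851° (east) — does not cross 180°.
Leg 4: -81.321° → +138.082°, shortest Δλ = -140.597° (west) — crosses 180°.
Total crossings: 2.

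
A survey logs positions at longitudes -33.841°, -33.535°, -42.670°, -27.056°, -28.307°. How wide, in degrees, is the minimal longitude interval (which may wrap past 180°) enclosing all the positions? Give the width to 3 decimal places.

Sort the longitudes: -42.670°, -33.841°, -33.535°, -28.307°, -27.056°.
Eastward gaps between consecutive values (wrapping around): 8.829°, 0.306°, 5.228°, 1.251°, 344.386°.
Largest gap = 344.386° ⇒ minimal covering band is its complement: 360° − 344.386° = 15.614°.
Band runs from -42.670° eastward to -27.056°.

15.614°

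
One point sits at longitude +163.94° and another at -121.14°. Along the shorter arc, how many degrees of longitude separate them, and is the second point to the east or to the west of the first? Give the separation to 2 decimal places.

74.92° east

Raw difference: -121.14 − 163.94 = -285.08°.
Normalise into (−180°, 180°]: -285.08° + 360° = 74.92°.
Positive ⇒ the second point lies to the east; separation 74.92°.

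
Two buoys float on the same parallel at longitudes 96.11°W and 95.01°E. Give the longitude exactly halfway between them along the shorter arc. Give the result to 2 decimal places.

179.45°E

Signed shortest Δλ from -96.11° to +95.01° is -168.88°.
Midpoint longitude = -96.11° + (-168.88°)/2 = -96.11° − 84.44° = -180.55°.
Normalise into (−180°, 180°]: +179.45°.
(The naïve average (-96.11 + +95.01)/2 = -0.55° is on the wrong side of the globe.)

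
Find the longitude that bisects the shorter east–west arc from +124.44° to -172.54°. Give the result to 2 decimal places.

+155.95°

Signed shortest Δλ from +124.44° to -172.54° is +63.02°.
Midpoint longitude = +124.44° + (+63.02°)/2 = +124.44° + 31.51° = +155.95°.
(The naïve average (+124.44 + -172.54)/2 = -24.05° is on the wrong side of the globe.)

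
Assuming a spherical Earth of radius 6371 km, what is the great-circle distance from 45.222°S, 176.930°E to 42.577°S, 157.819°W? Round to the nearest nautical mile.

Δλ = -157.819 − 176.930 = -334.749°; wrapped into (−180°, 180°]: 25.251°.
Δφ = -42.577 − -45.222 = 2.645°.
a = sin²(Δφ/2) + cos φ₁ · cos φ₂ · sin²(Δλ/2) = 0.025313.
c = 2·atan2(√a, √(1−a)) = 0.31956 rad → d = 6371·c ≈ 2035.90 km ≈ 1099.30 nmi.

1099 nmi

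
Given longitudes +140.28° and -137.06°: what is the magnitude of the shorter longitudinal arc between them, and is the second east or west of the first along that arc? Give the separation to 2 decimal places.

Raw difference: -137.06 − 140.28 = -277.34°.
Normalise into (−180°, 180°]: -277.34° + 360° = 82.66°.
Positive ⇒ the second point lies to the east; separation 82.66°.

82.66° east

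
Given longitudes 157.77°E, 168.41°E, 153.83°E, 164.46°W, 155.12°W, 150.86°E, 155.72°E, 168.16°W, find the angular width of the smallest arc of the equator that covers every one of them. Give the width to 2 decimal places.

54.02°

Sort the longitudes: -168.16°, -164.46°, -155.12°, +150.86°, +153.83°, +155.72°, +157.77°, +168.41°.
Eastward gaps between consecutive values (wrapping around): 3.70°, 9.34°, 305.98°, 2.97°, 1.89°, 2.05°, 10.64°, 23.43°.
Largest gap = 305.98° ⇒ minimal covering band is its complement: 360° − 305.98° = 54.02°.
Band runs from +150.86° eastward to -155.12°, crossing the antimeridian.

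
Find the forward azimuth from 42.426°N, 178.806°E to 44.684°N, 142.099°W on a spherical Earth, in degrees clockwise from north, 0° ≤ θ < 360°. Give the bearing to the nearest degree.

Δλ = -142.099 − 178.806 = -320.905°; wrapped into (−180°, 180°]: 39.095°.
θ = atan2( sin Δλ · cos φ₂ , cos φ₁ · sin φ₂ − sin φ₁ · cos φ₂ · cos Δλ )
  = atan2(0.44836, 0.14680) = 71.871° → normalised to [0°, 360°): 71.871°.

72°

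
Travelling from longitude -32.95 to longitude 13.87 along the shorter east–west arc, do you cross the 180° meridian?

Signed shortest Δλ = ((13.87 − -32.95 + 180) mod 360) − 180 = 46.82°.
Going east by 46.82° from -32.95° reaches +13.87° without touching 180°.

No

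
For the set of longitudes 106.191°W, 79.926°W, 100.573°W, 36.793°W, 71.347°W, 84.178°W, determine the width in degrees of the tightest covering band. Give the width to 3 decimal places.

69.398°

Sort the longitudes: -106.191°, -100.573°, -84.178°, -79.926°, -71.347°, -36.793°.
Eastward gaps between consecutive values (wrapping around): 5.618°, 16.395°, 4.252°, 8.579°, 34.554°, 290.602°.
Largest gap = 290.602° ⇒ minimal covering band is its complement: 360° − 290.602° = 69.398°.
Band runs from -106.191° eastward to -36.793°.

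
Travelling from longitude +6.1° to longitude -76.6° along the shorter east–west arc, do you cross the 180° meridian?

Signed shortest Δλ = ((-76.6 − 6.1 + 180) mod 360) − 180 = -82.7°.
Going west by 82.7° from +6.1° reaches -76.6° without touching 180°.

No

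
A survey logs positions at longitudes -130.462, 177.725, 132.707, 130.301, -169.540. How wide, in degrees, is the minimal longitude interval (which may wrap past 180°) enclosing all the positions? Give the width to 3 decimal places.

99.237°

Sort the longitudes: -169.540°, -130.462°, +130.301°, +132.707°, +177.725°.
Eastward gaps between consecutive values (wrapping around): 39.078°, 260.763°, 2.406°, 45.018°, 12.735°.
Largest gap = 260.763° ⇒ minimal covering band is its complement: 360° − 260.763° = 99.237°.
Band runs from +130.301° eastward to -130.462°, crossing the antimeridian.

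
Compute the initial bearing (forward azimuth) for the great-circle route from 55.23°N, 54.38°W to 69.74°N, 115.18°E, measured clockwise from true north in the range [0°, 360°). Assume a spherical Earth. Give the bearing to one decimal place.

4.4°

Δλ = 115.18 − -54.38 = 169.56°.
θ = atan2( sin Δλ · cos φ₂ , cos φ₁ · sin φ₂ − sin φ₁ · cos φ₂ · cos Δλ )
  = atan2(0.06275, 0.81474) = 4.404° → normalised to [0°, 360°): 4.404°.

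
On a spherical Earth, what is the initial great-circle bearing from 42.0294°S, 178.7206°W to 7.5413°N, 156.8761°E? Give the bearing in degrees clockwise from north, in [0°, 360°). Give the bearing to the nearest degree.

330°

Δλ = 156.8761 − -178.7206 = 335.5967°; wrapped into (−180°, 180°]: -24.4033°.
θ = atan2( sin Δλ · cos φ₂ , cos φ₁ · sin φ₂ − sin φ₁ · cos φ₂ · cos Δλ )
  = atan2(-0.40958, 0.70191) = -30.265° → normalised to [0°, 360°): 329.735°.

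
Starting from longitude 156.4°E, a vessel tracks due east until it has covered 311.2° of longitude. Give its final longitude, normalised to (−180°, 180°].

107.6°E

Start at +156.4°; shift +311.2° → +467.6°.
+467.6° lies outside (−180°, 180°]; subtract 360° → +107.6°.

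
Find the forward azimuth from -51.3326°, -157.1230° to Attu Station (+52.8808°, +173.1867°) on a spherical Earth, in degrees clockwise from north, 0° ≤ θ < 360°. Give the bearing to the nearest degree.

342°

Δλ = 173.1867 − -157.1230 = 330.3097°; wrapped into (−180°, 180°]: -29.6903°.
θ = atan2( sin Δλ · cos φ₂ , cos φ₁ · sin φ₂ − sin φ₁ · cos φ₂ · cos Δλ )
  = atan2(-0.29891, 0.90753) = -18.230° → normalised to [0°, 360°): 341.770°.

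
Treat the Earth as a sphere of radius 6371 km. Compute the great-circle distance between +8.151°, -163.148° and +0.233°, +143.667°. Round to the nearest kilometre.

5957 km

Δλ = 143.667 − -163.148 = 306.815°; wrapped into (−180°, 180°]: -53.185°.
Δφ = 0.233 − 8.151 = -7.918°.
a = sin²(Δφ/2) + cos φ₁ · cos φ₂ · sin²(Δλ/2) = 0.203124.
c = 2·atan2(√a, √(1−a)) = 0.93508 rad → d = 6371·c ≈ 5957.42 km.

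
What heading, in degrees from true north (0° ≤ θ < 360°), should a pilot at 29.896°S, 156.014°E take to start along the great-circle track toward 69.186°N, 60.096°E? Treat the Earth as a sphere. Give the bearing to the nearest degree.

336°

Δλ = 60.096 − 156.014 = -95.918°.
θ = atan2( sin Δλ · cos φ₂ , cos φ₁ · sin φ₂ − sin φ₁ · cos φ₂ · cos Δλ )
  = atan2(-0.35344, 0.79209) = -24.047° → normalised to [0°, 360°): 335.953°.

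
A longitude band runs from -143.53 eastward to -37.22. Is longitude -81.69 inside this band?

Band width going east from -143.53° to -37.22°: ((-37.22 − -143.53) mod 360) = 106.31°.
Offset of -81.69° east of the west edge: ((-81.69 − -143.53) mod 360) = 61.84°.
61.84° ≤ 106.31° ⇒ inside.

Yes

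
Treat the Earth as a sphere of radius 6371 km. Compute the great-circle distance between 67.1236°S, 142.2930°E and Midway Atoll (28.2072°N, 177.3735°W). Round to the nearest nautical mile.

Δλ = -177.3735 − 142.2930 = -319.6665°; wrapped into (−180°, 180°]: 40.3335°.
Δφ = 28.2072 − -67.1236 = 95.3308°.
a = sin²(Δφ/2) + cos φ₁ · cos φ₂ · sin²(Δλ/2) = 0.587170.
c = 2·atan2(√a, √(1−a)) = 1.74603 rad → d = 6371·c ≈ 11123.97 km ≈ 6006.46 nmi.

6006 nmi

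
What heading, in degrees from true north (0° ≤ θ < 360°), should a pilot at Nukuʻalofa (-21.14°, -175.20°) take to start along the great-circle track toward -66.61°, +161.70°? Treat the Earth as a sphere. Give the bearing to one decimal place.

192.1°

Δλ = 161.70 − -175.20 = 336.90°; wrapped into (−180°, 180°]: -23.10°.
θ = atan2( sin Δλ · cos φ₂ , cos φ₁ · sin φ₂ − sin φ₁ · cos φ₂ · cos Δλ )
  = atan2(-0.15575, -0.72436) = -167.865° → normalised to [0°, 360°): 192.135°.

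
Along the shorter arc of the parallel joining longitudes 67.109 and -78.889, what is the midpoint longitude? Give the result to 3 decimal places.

-5.890°

Signed shortest Δλ from +67.109° to -78.889° is -145.998°.
Midpoint longitude = +67.109° + (-145.998°)/2 = +67.109° − 72.999° = -5.890°.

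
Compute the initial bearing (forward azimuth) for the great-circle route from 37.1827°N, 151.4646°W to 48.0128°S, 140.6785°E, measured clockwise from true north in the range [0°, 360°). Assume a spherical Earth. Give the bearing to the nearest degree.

Δλ = 140.6785 − -151.4646 = 292.1431°; wrapped into (−180°, 180°]: -67.8569°.
θ = atan2( sin Δλ · cos φ₂ , cos φ₁ · sin φ₂ − sin φ₁ · cos φ₂ · cos Δλ )
  = atan2(-0.61963, -0.74458) = -140.233° → normalised to [0°, 360°): 219.767°.

220°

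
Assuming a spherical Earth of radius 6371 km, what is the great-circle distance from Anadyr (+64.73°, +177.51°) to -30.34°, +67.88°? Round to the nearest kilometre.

13954 km

Δλ = 67.88 − 177.51 = -109.63°.
Δφ = -30.34 − 64.73 = -95.07°.
a = sin²(Δφ/2) + cos φ₁ · cos φ₂ · sin²(Δλ/2) = 0.790281.
c = 2·atan2(√a, √(1−a)) = 2.19021 rad → d = 6371·c ≈ 13953.85 km.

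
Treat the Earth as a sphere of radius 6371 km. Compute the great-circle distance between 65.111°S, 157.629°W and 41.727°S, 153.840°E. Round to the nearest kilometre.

3973 km

Δλ = 153.840 − -157.629 = 311.469°; wrapped into (−180°, 180°]: -48.531°.
Δφ = -41.727 − -65.111 = 23.384°.
a = sin²(Δφ/2) + cos φ₁ · cos φ₂ · sin²(Δλ/2) = 0.094116.
c = 2·atan2(√a, √(1−a)) = 0.62362 rad → d = 6371·c ≈ 3973.11 km.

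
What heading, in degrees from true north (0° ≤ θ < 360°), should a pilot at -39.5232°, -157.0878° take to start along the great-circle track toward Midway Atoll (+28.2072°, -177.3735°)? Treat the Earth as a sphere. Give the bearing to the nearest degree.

341°

Δλ = -177.3735 − -157.0878 = -20.2857°.
θ = atan2( sin Δλ · cos φ₂ , cos φ₁ · sin φ₂ − sin φ₁ · cos φ₂ · cos Δλ )
  = atan2(-0.30553, 0.89063) = -18.934° → normalised to [0°, 360°): 341.066°.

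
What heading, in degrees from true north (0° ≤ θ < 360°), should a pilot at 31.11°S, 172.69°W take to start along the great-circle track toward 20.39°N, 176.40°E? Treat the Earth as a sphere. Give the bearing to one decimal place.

Δλ = 176.40 − -172.69 = 349.09°; wrapped into (−180°, 180°]: -10.91°.
θ = atan2( sin Δλ · cos φ₂ , cos φ₁ · sin φ₂ − sin φ₁ · cos φ₂ · cos Δλ )
  = atan2(-0.17741, 0.77385) = -12.912° → normalised to [0°, 360°): 347.088°.

347.1°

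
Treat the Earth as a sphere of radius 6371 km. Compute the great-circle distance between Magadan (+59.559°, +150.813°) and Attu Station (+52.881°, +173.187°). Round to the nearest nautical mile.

Δλ = 173.187 − 150.813 = 22.374°.
Δφ = 52.881 − 59.559 = -6.678°.
a = sin²(Δφ/2) + cos φ₁ · cos φ₂ · sin²(Δλ/2) = 0.014901.
c = 2·atan2(√a, √(1−a)) = 0.24475 rad → d = 6371·c ≈ 1559.30 km ≈ 841.95 nmi.

842 nmi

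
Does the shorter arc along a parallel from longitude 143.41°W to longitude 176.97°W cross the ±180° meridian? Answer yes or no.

No

Signed shortest Δλ = ((-176.97 − -143.41 + 180) mod 360) − 180 = -33.56°.
Going west by 33.56° from -143.41° reaches -176.97° without touching 180°.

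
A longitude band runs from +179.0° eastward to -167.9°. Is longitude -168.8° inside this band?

Band width going east from +179.0° to -167.9°: ((-167.9 − 179.0) mod 360) = 13.1°.
Offset of -168.8° east of the west edge: ((-168.8 − 179.0) mod 360) = 12.2°.
12.2° ≤ 13.1° ⇒ inside.

Yes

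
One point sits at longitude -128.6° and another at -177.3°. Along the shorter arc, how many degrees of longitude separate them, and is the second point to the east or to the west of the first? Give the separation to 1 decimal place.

48.7° west

Raw difference: -177.3 − -128.6 = -48.7°.
Normalise into (−180°, 180°]: -48.7° stays -48.7°.
Negative ⇒ the second point lies to the west; separation 48.7°.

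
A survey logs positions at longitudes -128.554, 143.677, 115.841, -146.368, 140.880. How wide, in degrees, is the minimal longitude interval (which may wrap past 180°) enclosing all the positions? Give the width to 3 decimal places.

Sort the longitudes: -146.368°, -128.554°, +115.841°, +140.880°, +143.677°.
Eastward gaps between consecutive values (wrapping around): 17.814°, 244.395°, 25.039°, 2.797°, 69.955°.
Largest gap = 244.395° ⇒ minimal covering band is its complement: 360° − 244.395° = 115.605°.
Band runs from +115.841° eastward to -128.554°, crossing the antimeridian.

115.605°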